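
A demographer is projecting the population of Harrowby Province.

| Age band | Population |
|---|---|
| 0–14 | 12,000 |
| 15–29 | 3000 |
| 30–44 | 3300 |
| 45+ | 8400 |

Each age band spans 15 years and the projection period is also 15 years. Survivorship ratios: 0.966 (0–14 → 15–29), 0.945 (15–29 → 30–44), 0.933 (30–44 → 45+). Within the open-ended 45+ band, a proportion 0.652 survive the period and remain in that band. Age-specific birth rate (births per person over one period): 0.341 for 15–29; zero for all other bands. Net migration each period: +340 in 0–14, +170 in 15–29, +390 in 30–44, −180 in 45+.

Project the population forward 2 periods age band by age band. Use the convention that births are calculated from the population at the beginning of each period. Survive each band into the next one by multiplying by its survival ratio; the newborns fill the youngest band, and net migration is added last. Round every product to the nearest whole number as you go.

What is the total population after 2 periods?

(Bands numbered youngest = 1 to oldest = 4.)
Period 1:
Births: 3000 * 0.341 = 1023
Band 2: 12000 * 0.966 = 11592
Band 3: 3000 * 0.945 = 2835
Band 4: 3300 * 0.933 + 8400 * 0.652 = 3079 + 5477 = 8556
Net migration: Band 1 + 340 → 1363; Band 2 + 170 → 11762; Band 3 + 390 → 3225; Band 4 − 180 → 8376
→ [1363, 11762, 3225, 8376]
Period 2:
Births: 11762 * 0.341 = 4011
Band 2: 1363 * 0.966 = 1317
Band 3: 11762 * 0.945 = 11115
Band 4: 3225 * 0.933 + 8376 * 0.652 = 3009 + 5461 = 8470
Net migration: Band 1 + 340 → 4351; Band 2 + 170 → 1487; Band 3 + 390 → 11505; Band 4 − 180 → 8290
→ [4351, 1487, 11505, 8290]
Total after period 2: 4351 + 1487 + 11505 + 8290 = 25633

25633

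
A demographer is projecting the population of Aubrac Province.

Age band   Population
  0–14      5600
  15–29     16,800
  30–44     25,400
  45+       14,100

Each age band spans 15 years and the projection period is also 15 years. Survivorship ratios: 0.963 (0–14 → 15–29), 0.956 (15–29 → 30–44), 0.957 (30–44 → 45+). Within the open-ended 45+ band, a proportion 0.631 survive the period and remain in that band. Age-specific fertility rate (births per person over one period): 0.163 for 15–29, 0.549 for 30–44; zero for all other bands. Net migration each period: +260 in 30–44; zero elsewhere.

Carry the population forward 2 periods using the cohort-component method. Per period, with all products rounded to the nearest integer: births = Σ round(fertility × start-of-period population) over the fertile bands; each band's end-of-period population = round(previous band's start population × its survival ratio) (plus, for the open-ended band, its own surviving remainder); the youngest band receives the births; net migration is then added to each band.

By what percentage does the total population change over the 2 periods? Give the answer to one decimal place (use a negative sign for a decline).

[period 1]
Births: 16800 × 0.163 = 2738, 25400 × 0.549 = 13945 → 16683
15–29: 5600 × 0.963 = 5393
30–44: 16800 × 0.956 = 16061
45+: 25400 × 0.957 + 14100 × 0.631 = 24308 + 8897 = 33205
Net migration: 30–44 + 260 → 16321
→ [16683, 5393, 16321, 33205]
[period 2]
Births: 5393 × 0.163 = 879, 16321 × 0.549 = 8960 → 9839
15–29: 16683 × 0.963 = 16066
30–44: 5393 × 0.956 = 5156
45+: 16321 × 0.957 + 33205 × 0.631 = 15619 + 20952 = 36571
Net migration: 30–44 + 260 → 5416
→ [9839, 16066, 5416, 36571]
Total: 61900 → 67892; change = 5992; percentage change = 9.7%

9.7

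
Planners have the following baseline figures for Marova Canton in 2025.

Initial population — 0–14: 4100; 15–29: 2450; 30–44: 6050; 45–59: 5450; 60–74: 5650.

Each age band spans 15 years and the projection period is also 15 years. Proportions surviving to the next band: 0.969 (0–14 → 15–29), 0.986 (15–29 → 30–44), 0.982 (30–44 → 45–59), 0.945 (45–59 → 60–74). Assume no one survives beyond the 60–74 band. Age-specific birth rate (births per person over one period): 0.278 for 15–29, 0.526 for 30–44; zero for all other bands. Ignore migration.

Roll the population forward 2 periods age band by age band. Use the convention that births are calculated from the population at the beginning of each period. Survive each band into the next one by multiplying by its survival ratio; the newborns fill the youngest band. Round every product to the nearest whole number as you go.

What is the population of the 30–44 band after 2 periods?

3917

Call the bands 1 to 5, youngest first.
Period 1.
Births: 2450 * 0.278 = 681, 6050 * 0.526 = 3182 — total 3863
Band 2: 4100 * 0.969 = 3973
Band 3: 2450 * 0.986 = 2416
Band 4: 6050 * 0.982 = 5941
Band 5: 5450 * 0.945 = 5150
Giving 3863 / 3973 / 2416 / 5941 / 5150.
Period 2.
Births: 3973 * 0.278 = 1104, 2416 * 0.526 = 1271 — total 2375
Band 2: 3863 * 0.969 = 3743
Band 3: 3973 * 0.986 = 3917
Band 4: 2416 * 0.982 = 2373
Band 5: 5941 * 0.945 = 5614
Giving 2375 / 3743 / 3917 / 2373 / 5614.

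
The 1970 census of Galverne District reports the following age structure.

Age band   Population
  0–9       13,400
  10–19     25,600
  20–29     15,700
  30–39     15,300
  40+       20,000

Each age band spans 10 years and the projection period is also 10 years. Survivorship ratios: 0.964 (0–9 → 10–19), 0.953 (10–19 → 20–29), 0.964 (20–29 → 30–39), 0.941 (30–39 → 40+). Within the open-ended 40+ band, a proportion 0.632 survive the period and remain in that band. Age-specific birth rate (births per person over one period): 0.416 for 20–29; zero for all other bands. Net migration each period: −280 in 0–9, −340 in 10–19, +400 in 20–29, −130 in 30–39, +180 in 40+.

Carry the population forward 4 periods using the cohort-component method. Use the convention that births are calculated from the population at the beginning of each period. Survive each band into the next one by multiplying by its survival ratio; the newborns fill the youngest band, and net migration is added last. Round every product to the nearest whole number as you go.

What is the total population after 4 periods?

Numbering the bands 1..5 from youngest to oldest:
Period 1:
Births: 15700 * 0.416 = 6531
Band 2: 13400 * 0.964 = 12918
Band 3: 25600 * 0.953 = 24397
Band 4: 15700 * 0.964 = 15135
Band 5: 15300 * 0.941 + 20000 * 0.632 = 14397 + 12640 = 27037
Net migration: Band 1 − 280 → 6251; Band 2 − 340 → 12578; Band 3 + 400 → 24797; Band 4 − 130 → 15005; Band 5 + 180 → 27217
Population now: 0–9=6251, 10–19=12578, 20–29=24797, 30–39=15005, 40+=27217
Period 2:
Births: 24797 * 0.416 = 10316
Band 2: 6251 * 0.964 = 6026
Band 3: 12578 * 0.953 = 11987
Band 4: 24797 * 0.964 = 23904
Band 5: 15005 * 0.941 + 27217 * 0.632 = 14120 + 17201 = 31321
Net migration: Band 1 − 280 → 10036; Band 2 − 340 → 5686; Band 3 + 400 → 12387; Band 4 − 130 → 23774; Band 5 + 180 → 31501
Population now: 0–9=10036, 10–19=5686, 20–29=12387, 30–39=23774, 40+=31501
Period 3:
Births: 12387 * 0.416 = 5153
Band 2: 10036 * 0.964 = 9675
Band 3: 5686 * 0.953 = 5419
Band 4: 12387 * 0.964 = 11941
Band 5: 23774 * 0.941 + 31501 * 0.632 = 22371 + 19909 = 42280
Net migration: Band 1 − 280 → 4873; Band 2 − 340 → 9335; Band 3 + 400 → 5819; Band 4 − 130 → 11811; Band 5 + 180 → 42460
Population now: 0–9=4873, 10–19=9335, 20–29=5819, 30–39=11811, 40+=42460
Period 4:
Births: 5819 * 0.416 = 2421
Band 2: 4873 * 0.964 = 4698
Band 3: 9335 * 0.953 = 8896
Band 4: 5819 * 0.964 = 5610
Band 5: 11811 * 0.941 + 42460 * 0.632 = 11114 + 26835 = 37949
Net migration: Band 1 − 280 → 2141; Band 2 − 340 → 4358; Band 3 + 400 → 9296; Band 4 − 130 → 5480; Band 5 + 180 → 38129
Population now: 0–9=2141, 10–19=4358, 20–29=9296, 30–39=5480, 40+=38129
Total after period 4: 2141 + 4358 + 9296 + 5480 + 38129 = 59404

59404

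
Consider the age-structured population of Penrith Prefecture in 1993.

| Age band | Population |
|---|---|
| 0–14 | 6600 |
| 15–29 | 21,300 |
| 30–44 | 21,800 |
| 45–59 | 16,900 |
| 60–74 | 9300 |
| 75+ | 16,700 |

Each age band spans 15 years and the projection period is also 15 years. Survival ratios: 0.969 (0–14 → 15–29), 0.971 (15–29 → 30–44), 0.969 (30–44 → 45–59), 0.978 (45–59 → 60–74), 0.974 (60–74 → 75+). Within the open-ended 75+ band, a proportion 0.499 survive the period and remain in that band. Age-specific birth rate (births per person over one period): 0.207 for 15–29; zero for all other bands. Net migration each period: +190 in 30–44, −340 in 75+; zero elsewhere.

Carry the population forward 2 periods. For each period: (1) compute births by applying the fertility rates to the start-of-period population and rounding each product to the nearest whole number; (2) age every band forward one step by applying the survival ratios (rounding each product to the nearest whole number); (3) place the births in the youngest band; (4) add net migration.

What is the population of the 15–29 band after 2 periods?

4272

Call the bands 1 to 6, youngest first.
Period 1:
Births: 21300 × 0.207 = 4409
Band 2: 6600 × 0.969 = 6395
Band 3: 21300 × 0.971 = 20682
Band 4: 21800 × 0.969 = 21124
Band 5: 16900 × 0.978 = 16528
Band 6: 9300 × 0.974 + 16700 × 0.499 = 9058 + 8333 = 17391
Net migration: Band 3 + 190 → 20872; Band 6 − 340 → 17051
Giving 4409 / 6395 / 20872 / 21124 / 16528 / 17051.
Period 2:
Births: 6395 × 0.207 = 1324
Band 2: 4409 × 0.969 = 4272
Band 3: 6395 × 0.971 = 6210
Band 4: 20872 × 0.969 = 20225
Band 5: 21124 × 0.978 = 20659
Band 6: 16528 × 0.974 + 17051 × 0.499 = 16098 + 8508 = 24606
Net migration: Band 3 + 190 → 6400; Band 6 − 340 → 24266
Giving 1324 / 4272 / 6400 / 20225 / 20659 / 24266.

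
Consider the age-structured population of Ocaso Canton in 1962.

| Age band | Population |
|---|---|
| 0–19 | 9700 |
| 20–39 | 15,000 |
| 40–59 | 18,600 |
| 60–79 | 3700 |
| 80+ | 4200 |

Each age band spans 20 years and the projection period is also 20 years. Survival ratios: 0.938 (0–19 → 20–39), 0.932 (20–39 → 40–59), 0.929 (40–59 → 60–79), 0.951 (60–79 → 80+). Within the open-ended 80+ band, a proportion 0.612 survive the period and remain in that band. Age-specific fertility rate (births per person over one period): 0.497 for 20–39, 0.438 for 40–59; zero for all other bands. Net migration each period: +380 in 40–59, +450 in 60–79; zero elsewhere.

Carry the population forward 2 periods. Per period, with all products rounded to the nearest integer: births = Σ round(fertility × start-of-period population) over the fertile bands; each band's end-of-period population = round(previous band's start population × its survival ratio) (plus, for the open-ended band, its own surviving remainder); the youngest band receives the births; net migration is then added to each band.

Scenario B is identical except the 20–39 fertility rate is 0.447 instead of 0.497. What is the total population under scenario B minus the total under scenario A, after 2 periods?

-1159

Numbering the groups 1..5 from youngest to oldest:
After projecting period 1:
Births: 15000 × 0.497 = 7455 ; 18600 × 0.438 = 8147 → 15602
Group 2: 9700 × 0.938 = 9099
Group 3: 15000 × 0.932 = 13980
Group 4: 18600 × 0.929 = 17279
Group 5: 3700 × 0.951 + 4200 × 0.612 = 3519 + 2570 = 6089
Net migration: Group 3 + 380 → 14360; Group 4 + 450 → 17729
→ [15602, 9099, 14360, 17729, 6089]
After projecting period 2:
Births: 9099 × 0.497 = 4522 ; 14360 × 0.438 = 6290 → 10812
Group 2: 15602 × 0.938 = 14635
Group 3: 9099 × 0.932 = 8480
Group 4: 14360 × 0.929 = 13340
Group 5: 17729 × 0.951 + 6089 × 0.612 = 16860 + 3726 = 20586
Net migration: Group 3 + 380 → 8860; Group 4 + 450 → 13790
→ [10812, 14635, 8860, 13790, 20586]
Scenario A total after 2 periods: 68683
Scenario B projection —
After projecting period 1:
Births: 15000 × 0.447 = 6705 ; 18600 × 0.438 = 8147 → 14852
Group 2: 9700 × 0.938 = 9099
Group 3: 15000 × 0.932 = 13980
Group 4: 18600 × 0.929 = 17279
Group 5: 3700 × 0.951 + 4200 × 0.612 = 3519 + 2570 = 6089
Net migration: Group 3 + 380 → 14360; Group 4 + 450 → 17729
→ [14852, 9099, 14360, 17729, 6089]
After projecting period 2:
Births: 9099 × 0.447 = 4067 ; 14360 × 0.438 = 6290 → 10357
Group 2: 14852 × 0.938 = 13931
Group 3: 9099 × 0.932 = 8480
Group 4: 14360 × 0.929 = 13340
Group 5: 17729 × 0.951 + 6089 × 0.612 = 16860 + 3726 = 20586
Net migration: Group 3 + 380 → 8860; Group 4 + 450 → 13790
→ [10357, 13931, 8860, 13790, 20586]
Scenario B total after 2 periods: 67524
Difference B − A = 67524 − 68683 = -1159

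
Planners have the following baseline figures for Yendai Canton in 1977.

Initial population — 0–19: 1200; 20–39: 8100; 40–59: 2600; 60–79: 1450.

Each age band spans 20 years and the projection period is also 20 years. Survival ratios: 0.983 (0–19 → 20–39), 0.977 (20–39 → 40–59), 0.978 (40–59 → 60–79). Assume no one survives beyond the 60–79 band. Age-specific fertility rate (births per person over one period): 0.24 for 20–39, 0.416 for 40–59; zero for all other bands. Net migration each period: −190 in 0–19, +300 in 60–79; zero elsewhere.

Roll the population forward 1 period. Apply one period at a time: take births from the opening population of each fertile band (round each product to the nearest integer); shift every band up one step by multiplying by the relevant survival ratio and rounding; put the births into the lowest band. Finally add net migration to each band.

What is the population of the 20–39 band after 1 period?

Let band 1 be 0–19 through band 4 = 60–79.
After projecting period 1:
Births: 8100 * 0.24 = 1944, 2600 * 0.416 = 1082 ⇒ total 3026
Band 2: 1200 * 0.983 = 1180
Band 3: 8100 * 0.977 = 7914
Band 4: 2600 * 0.978 = 2543
Net migration: Band 1 − 190 → 2836; Band 4 + 300 → 2843
Giving 2836 / 1180 / 7914 / 2843.

1180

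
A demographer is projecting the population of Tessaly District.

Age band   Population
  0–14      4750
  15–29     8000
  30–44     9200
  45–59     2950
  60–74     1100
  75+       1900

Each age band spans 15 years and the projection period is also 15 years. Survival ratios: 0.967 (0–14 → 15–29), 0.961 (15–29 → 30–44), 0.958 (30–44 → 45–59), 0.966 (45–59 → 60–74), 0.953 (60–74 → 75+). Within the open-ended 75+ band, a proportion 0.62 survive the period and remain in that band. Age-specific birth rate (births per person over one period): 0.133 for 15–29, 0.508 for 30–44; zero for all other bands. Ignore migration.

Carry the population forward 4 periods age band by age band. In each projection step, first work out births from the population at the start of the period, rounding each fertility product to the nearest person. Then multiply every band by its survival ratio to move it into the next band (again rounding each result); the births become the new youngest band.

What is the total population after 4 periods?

32950

(Groups numbered youngest = 1 to oldest = 6.)
Period 1:
Births: 8000 * 0.133 = 1064, 9200 * 0.508 = 4674 — total 5738
Group 2: 4750 * 0.967 = 4593
Group 3: 8000 * 0.961 = 7688
Group 4: 9200 * 0.958 = 8814
Group 5: 2950 * 0.966 = 2850
Group 6: 1100 * 0.953 + 1900 * 0.62 = 1048 + 1178 = 2226
Giving 5738 / 4593 / 7688 / 8814 / 2850 / 2226.
Period 2:
Births: 4593 * 0.133 = 611, 7688 * 0.508 = 3906 — total 4517
Group 2: 5738 * 0.967 = 5549
Group 3: 4593 * 0.961 = 4414
Group 4: 7688 * 0.958 = 7365
Group 5: 8814 * 0.966 = 8514
Group 6: 2850 * 0.953 + 2226 * 0.62 = 2716 + 1380 = 4096
Giving 4517 / 5549 / 4414 / 7365 / 8514 / 4096.
Period 3:
Births: 5549 * 0.133 = 738, 4414 * 0.508 = 2242 — total 2980
Group 2: 4517 * 0.967 = 4368
Group 3: 5549 * 0.961 = 5333
Group 4: 4414 * 0.958 = 4229
Group 5: 7365 * 0.966 = 7115
Group 6: 8514 * 0.953 + 4096 * 0.62 = 8114 + 2540 = 10654
Giving 2980 / 4368 / 5333 / 4229 / 7115 / 10654.
Period 4:
Births: 4368 * 0.133 = 581, 5333 * 0.508 = 2709 — total 3290
Group 2: 2980 * 0.967 = 2882
Group 3: 4368 * 0.961 = 4198
Group 4: 5333 * 0.958 = 5109
Group 5: 4229 * 0.966 = 4085
Group 6: 7115 * 0.953 + 10654 * 0.62 = 6781 + 6605 = 13386
Giving 3290 / 2882 / 4198 / 5109 / 4085 / 13386.
Total after period 4: 3290 + 2882 + 4198 + 5109 + 4085 + 13386 = 32950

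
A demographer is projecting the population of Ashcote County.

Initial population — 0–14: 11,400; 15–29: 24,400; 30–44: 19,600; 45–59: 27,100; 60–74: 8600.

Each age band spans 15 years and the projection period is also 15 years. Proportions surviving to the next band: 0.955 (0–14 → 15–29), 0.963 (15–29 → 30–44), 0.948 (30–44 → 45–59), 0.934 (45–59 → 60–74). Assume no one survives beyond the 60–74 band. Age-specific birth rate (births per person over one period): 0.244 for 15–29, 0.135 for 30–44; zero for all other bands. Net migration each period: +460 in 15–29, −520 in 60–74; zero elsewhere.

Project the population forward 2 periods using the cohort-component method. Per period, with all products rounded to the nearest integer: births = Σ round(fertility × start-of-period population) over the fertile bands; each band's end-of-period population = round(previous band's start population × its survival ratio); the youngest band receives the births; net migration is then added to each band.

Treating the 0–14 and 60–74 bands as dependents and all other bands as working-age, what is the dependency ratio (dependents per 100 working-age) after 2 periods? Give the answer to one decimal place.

54.4

Call the groups 1 to 5, youngest first.
— Period 1 —
Births: 24400 × 0.244 = 5954, 19600 × 0.135 = 2646 — total 8600
Group 2: 11400 × 0.955 = 10887
Group 3: 24400 × 0.963 = 23497
Group 4: 19600 × 0.948 = 18581
Group 5: 27100 × 0.934 = 25311
Net migration: Group 2 + 460 → 11347; Group 5 − 520 → 24791
Population now: 0–14=8600, 15–29=11347, 30–44=23497, 45–59=18581, 60–74=24791
— Period 2 —
Births: 11347 × 0.244 = 2769, 23497 × 0.135 = 3172 — total 5941
Group 2: 8600 × 0.955 = 8213
Group 3: 11347 × 0.963 = 10927
Group 4: 23497 × 0.948 = 22275
Group 5: 18581 × 0.934 = 17355
Net migration: Group 2 + 460 → 8673; Group 5 − 520 → 16835
Population now: 0–14=5941, 15–29=8673, 30–44=10927, 45–59=22275, 60–74=16835
Dependents (band 0–14 + band 60–74) = 5941 + 16835 = 22776; working-age = 41875; ratio = 22776/41875 × 100 = 54.4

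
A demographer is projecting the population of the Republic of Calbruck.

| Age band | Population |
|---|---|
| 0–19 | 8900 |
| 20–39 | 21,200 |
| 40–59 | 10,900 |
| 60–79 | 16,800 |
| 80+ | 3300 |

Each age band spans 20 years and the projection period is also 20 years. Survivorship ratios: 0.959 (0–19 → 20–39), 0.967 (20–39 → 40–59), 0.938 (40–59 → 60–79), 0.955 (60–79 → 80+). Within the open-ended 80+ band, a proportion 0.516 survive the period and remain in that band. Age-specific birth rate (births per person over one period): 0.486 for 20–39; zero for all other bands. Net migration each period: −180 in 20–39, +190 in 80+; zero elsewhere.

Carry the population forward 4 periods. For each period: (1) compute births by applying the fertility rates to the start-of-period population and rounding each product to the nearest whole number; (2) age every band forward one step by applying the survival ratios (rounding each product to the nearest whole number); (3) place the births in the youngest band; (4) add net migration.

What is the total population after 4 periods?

40652

Period 1:
Births: 21200 × 0.486 = 10303
20–39: 8900 × 0.959 = 8535
40–59: 21200 × 0.967 = 20500
60–79: 10900 × 0.938 = 10224
80+: 16800 × 0.955 + 3300 × 0.516 = 16044 + 1703 = 17747
Net migration: 20–39 − 180 → 8355; 80+ + 190 → 17937
Giving 10303 / 8355 / 20500 / 10224 / 17937.
Period 2:
Births: 8355 × 0.486 = 4061
20–39: 10303 × 0.959 = 9881
40–59: 8355 × 0.967 = 8079
60–79: 20500 × 0.938 = 19229
80+: 10224 × 0.955 + 17937 × 0.516 = 9764 + 9255 = 19019
Net migration: 20–39 − 180 → 9701; 80+ + 190 → 19209
Giving 4061 / 9701 / 8079 / 19229 / 19209.
Period 3:
Births: 9701 × 0.486 = 4715
20–39: 4061 × 0.959 = 3894
40–59: 9701 × 0.967 = 9381
60–79: 8079 × 0.938 = 7578
80+: 19229 × 0.955 + 19209 × 0.516 = 18364 + 9912 = 28276
Net migration: 20–39 − 180 → 3714; 80+ + 190 → 28466
Giving 4715 / 3714 / 9381 / 7578 / 28466.
Period 4:
Births: 3714 × 0.486 = 1805
20–39: 4715 × 0.959 = 4522
40–59: 3714 × 0.967 = 3591
60–79: 9381 × 0.938 = 8799
80+: 7578 × 0.955 + 28466 × 0.516 = 7237 + 14688 = 21925
Net migration: 20–39 − 180 → 4342; 80+ + 190 → 22115
Giving 1805 / 4342 / 3591 / 8799 / 22115.
Total after period 4: 1805 + 4342 + 3591 + 8799 + 22115 = 40652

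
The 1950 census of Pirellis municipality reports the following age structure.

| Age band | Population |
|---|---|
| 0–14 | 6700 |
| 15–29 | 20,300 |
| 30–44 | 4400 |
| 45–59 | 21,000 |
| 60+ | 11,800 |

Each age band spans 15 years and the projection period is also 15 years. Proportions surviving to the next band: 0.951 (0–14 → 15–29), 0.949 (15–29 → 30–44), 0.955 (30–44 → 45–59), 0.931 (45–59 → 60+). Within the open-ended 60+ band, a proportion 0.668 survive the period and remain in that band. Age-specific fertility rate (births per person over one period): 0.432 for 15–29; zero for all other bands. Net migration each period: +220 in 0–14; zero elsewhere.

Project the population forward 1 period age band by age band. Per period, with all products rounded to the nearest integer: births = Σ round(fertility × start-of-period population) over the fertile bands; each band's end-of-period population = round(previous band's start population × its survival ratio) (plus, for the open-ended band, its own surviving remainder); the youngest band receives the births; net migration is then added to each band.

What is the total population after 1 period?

66262

Period 1:
Births: 20300 * 0.432 = 8770
15–29: 6700 * 0.951 = 6372
30–44: 20300 * 0.949 = 19265
45–59: 4400 * 0.955 = 4202
60+: 21000 * 0.931 + 11800 * 0.668 = 19551 + 7882 = 27433
Net migration: 0–14 + 220 → 8990
End of period: [8990, 6372, 19265, 4202, 27433]
Total after period 1: 8990 + 6372 + 19265 + 4202 + 27433 = 66262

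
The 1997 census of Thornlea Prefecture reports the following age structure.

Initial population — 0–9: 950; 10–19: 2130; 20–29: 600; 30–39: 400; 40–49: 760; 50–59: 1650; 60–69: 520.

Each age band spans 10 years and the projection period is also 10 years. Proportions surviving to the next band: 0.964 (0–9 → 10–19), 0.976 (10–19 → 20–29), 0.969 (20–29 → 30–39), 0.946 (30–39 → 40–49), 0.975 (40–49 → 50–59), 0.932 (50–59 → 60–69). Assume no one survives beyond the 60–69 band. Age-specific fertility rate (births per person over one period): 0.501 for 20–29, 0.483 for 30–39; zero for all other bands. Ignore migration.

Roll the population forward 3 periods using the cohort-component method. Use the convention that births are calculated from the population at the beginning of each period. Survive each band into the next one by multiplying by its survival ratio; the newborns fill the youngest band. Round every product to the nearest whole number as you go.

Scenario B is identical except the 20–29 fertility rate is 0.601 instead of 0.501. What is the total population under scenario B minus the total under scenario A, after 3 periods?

345

(Groups numbered youngest = 1 to oldest = 7.)
— Period 1 —
Births: 600 * 0.501 = 301  |  400 * 0.483 = 193 → total 494
Group 2: 950 * 0.964 = 916
Group 3: 2130 * 0.976 = 2079
Group 4: 600 * 0.969 = 581
Group 5: 400 * 0.946 = 378
Group 6: 760 * 0.975 = 741
Group 7: 1650 * 0.932 = 1538
End of period: [494, 916, 2079, 581, 378, 741, 1538]
— Period 2 —
Births: 2079 * 0.501 = 1042  |  581 * 0.483 = 281 → total 1323
Group 2: 494 * 0.964 = 476
Group 3: 916 * 0.976 = 894
Group 4: 2079 * 0.969 = 2015
Group 5: 581 * 0.946 = 550
Group 6: 378 * 0.975 = 369
Group 7: 741 * 0.932 = 691
End of period: [1323, 476, 894, 2015, 550, 369, 691]
— Period 3 —
Births: 894 * 0.501 = 448  |  2015 * 0.483 = 973 → total 1421
Group 2: 1323 * 0.964 = 1275
Group 3: 476 * 0.976 = 465
Group 4: 894 * 0.969 = 866
Group 5: 2015 * 0.946 = 1906
Group 6: 550 * 0.975 = 536
Group 7: 369 * 0.932 = 344
End of period: [1421, 1275, 465, 866, 1906, 536, 344]
Scenario A total after 3 periods: 6813
Scenario B projection —
— Period 1 —
Births: 600 * 0.601 = 361  |  400 * 0.483 = 193 → total 554
Group 2: 950 * 0.964 = 916
Group 3: 2130 * 0.976 = 2079
Group 4: 600 * 0.969 = 581
Group 5: 400 * 0.946 = 378
Group 6: 760 * 0.975 = 741
Group 7: 1650 * 0.932 = 1538
End of period: [554, 916, 2079, 581, 378, 741, 1538]
— Period 2 —
Births: 2079 * 0.601 = 1249  |  581 * 0.483 = 281 → total 1530
Group 2: 554 * 0.964 = 534
Group 3: 916 * 0.976 = 894
Group 4: 2079 * 0.969 = 2015
Group 5: 581 * 0.946 = 550
Group 6: 378 * 0.975 = 369
Group 7: 741 * 0.932 = 691
End of period: [1530, 534, 894, 2015, 550, 369, 691]
— Period 3 —
Births: 894 * 0.601 = 537  |  2015 * 0.483 = 973 → total 1510
Group 2: 1530 * 0.964 = 1475
Group 3: 534 * 0.976 = 521
Group 4: 894 * 0.969 = 866
Group 5: 2015 * 0.946 = 1906
Group 6: 550 * 0.975 = 536
Group 7: 369 * 0.932 = 344
End of period: [1510, 1475, 521, 866, 1906, 536, 344]
Scenario B total after 3 periods: 7158
Difference B − A = 7158 − 6813 = 345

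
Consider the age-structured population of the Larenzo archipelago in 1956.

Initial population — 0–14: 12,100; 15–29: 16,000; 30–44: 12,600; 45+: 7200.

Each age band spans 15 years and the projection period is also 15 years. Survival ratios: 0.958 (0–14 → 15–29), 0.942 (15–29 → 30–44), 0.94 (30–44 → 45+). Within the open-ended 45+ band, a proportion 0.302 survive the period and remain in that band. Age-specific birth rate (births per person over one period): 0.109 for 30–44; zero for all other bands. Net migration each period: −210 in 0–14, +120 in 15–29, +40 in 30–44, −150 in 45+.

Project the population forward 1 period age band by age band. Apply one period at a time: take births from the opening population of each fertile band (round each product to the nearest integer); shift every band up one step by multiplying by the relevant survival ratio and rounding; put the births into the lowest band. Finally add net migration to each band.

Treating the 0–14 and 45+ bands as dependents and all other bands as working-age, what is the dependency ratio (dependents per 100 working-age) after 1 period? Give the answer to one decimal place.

— Period 1 —
Births: 12600 × 0.109 = 1373
15–29: 12100 × 0.958 = 11592
30–44: 16000 × 0.942 = 15072
45+: 12600 × 0.94 + 7200 × 0.302 = 11844 + 2174 = 14018
Net migration: 0–14 − 210 → 1163; 15–29 + 120 → 11712; 30–44 + 40 → 15112; 45+ − 150 → 13868
→ [1163, 11712, 15112, 13868]
Dependents (band 0–14 + band 45+) = 1163 + 13868 = 15031; working-age = 26824; ratio = 15031/26824 × 100 = 56.0

56.0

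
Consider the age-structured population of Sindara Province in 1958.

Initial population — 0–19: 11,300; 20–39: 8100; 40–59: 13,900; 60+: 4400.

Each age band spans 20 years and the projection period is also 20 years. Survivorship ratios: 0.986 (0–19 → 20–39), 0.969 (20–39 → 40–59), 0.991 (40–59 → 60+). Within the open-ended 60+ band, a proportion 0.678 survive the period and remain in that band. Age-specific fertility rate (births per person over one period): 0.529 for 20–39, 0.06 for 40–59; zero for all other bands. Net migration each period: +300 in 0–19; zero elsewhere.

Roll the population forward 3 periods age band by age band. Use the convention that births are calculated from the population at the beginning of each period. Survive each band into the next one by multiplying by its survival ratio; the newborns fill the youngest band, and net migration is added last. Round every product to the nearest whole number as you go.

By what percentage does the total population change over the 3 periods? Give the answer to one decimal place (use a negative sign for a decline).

4.0

After projecting period 1:
Births: 8100 × 0.529 = 4285  |  13900 × 0.06 = 834 → 5119
20–39: 11300 × 0.986 = 11142
40–59: 8100 × 0.969 = 7849
60+: 13900 × 0.991 + 4400 × 0.678 = 13775 + 2983 = 16758
Net migration: 0–19 + 300 → 5419
→ [5419, 11142, 7849, 16758]
After projecting period 2:
Births: 11142 × 0.529 = 5894  |  7849 × 0.06 = 471 → 6365
20–39: 5419 × 0.986 = 5343
40–59: 11142 × 0.969 = 10797
60+: 7849 × 0.991 + 16758 × 0.678 = 7778 + 11362 = 19140
Net migration: 0–19 + 300 → 6665
→ [6665, 5343, 10797, 19140]
After projecting period 3:
Births: 5343 × 0.529 = 2826  |  10797 × 0.06 = 648 → 3474
20–39: 6665 × 0.986 = 6572
40–59: 5343 × 0.969 = 5177
60+: 10797 × 0.991 + 19140 × 0.678 = 10700 + 12977 = 23677
Net migration: 0–19 + 300 → 3774
→ [3774, 6572, 5177, 23677]
Total: 37700 → 39200; change = 1500; percentage change = 4.0%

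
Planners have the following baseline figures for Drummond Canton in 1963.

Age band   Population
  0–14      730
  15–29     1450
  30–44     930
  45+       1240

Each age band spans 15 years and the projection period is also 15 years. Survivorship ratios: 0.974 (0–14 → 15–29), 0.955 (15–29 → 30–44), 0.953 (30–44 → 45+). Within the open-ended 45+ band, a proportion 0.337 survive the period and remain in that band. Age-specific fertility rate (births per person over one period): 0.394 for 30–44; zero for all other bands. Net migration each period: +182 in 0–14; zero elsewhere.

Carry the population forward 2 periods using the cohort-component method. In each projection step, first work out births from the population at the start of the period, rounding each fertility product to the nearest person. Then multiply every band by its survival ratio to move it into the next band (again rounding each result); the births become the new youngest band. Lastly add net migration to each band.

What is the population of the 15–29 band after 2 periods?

534

Numbering the bands 1..4 from youngest to oldest:
After projecting period 1:
Births: 930 × 0.394 = 366
Band 2: 730 × 0.974 = 711
Band 3: 1450 × 0.955 = 1385
Band 4: 930 × 0.953 + 1240 × 0.337 = 886 + 418 = 1304
Net migration: Band 1 + 182 → 548
→ [548, 711, 1385, 1304]
After projecting period 2:
Births: 1385 × 0.394 = 546
Band 2: 548 × 0.974 = 534
Band 3: 711 × 0.955 = 679
Band 4: 1385 × 0.953 + 1304 × 0.337 = 1320 + 439 = 1759
Net migration: Band 1 + 182 → 728
→ [728, 534, 679, 1759]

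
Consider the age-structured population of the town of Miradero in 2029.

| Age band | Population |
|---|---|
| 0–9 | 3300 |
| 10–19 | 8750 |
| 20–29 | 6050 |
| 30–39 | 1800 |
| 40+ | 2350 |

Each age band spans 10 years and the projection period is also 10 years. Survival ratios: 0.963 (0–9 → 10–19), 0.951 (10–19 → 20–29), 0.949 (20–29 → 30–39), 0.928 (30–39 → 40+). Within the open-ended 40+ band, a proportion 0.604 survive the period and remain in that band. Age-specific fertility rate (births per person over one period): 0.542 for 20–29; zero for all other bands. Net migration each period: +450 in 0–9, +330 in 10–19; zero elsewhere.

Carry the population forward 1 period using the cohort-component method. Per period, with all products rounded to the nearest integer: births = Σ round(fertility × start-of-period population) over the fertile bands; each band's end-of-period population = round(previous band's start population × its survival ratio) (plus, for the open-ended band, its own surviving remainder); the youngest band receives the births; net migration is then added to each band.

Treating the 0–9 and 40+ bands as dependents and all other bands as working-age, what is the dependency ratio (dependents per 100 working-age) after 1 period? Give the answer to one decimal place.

38.8

Numbering the groups 1..5 from youngest to oldest:
— Period 1 —
Births: 6050 × 0.542 = 3279
Group 2: 3300 × 0.963 = 3178
Group 3: 8750 × 0.951 = 8321
Group 4: 6050 × 0.949 = 5741
Group 5: 1800 × 0.928 + 2350 × 0.604 = 1670 + 1419 = 3089
Net migration: Group 1 + 450 → 3729; Group 2 + 330 → 3508
→ [3729, 3508, 8321, 5741, 3089]
Dependents (band 0–9 + band 40+) = 3729 + 3089 = 6818; working-age = 17570; ratio = 6818/17570 × 100 = 38.8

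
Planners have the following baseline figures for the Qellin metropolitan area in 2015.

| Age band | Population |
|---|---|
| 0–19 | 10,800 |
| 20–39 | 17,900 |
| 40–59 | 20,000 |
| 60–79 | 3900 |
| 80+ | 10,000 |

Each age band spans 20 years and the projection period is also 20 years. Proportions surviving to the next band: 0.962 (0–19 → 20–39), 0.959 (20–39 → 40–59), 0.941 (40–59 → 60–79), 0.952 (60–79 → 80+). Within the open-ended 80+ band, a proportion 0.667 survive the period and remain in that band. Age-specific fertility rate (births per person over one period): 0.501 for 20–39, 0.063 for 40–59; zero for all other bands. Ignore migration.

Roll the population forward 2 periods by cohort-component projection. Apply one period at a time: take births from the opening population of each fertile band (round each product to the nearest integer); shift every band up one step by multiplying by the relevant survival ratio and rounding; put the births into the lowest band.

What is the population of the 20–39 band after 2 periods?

9839

[period 1]
Births: 17900 × 0.501 = 8968 ; 20000 × 0.063 = 1260 ⇒ total 10228
20–39: 10800 × 0.962 = 10390
40–59: 17900 × 0.959 = 17166
60–79: 20000 × 0.941 = 18820
80+: 3900 × 0.952 + 10000 × 0.667 = 3713 + 6670 = 10383
End of period: [10228, 10390, 17166, 18820, 10383]
[period 2]
Births: 10390 × 0.501 = 5205 ; 17166 × 0.063 = 1081 ⇒ total 6286
20–39: 10228 × 0.962 = 9839
40–59: 10390 × 0.959 = 9964
60–79: 17166 × 0.941 = 16153
80+: 18820 × 0.952 + 10383 × 0.667 = 17917 + 6925 = 24842
End of period: [6286, 9839, 9964, 16153, 24842]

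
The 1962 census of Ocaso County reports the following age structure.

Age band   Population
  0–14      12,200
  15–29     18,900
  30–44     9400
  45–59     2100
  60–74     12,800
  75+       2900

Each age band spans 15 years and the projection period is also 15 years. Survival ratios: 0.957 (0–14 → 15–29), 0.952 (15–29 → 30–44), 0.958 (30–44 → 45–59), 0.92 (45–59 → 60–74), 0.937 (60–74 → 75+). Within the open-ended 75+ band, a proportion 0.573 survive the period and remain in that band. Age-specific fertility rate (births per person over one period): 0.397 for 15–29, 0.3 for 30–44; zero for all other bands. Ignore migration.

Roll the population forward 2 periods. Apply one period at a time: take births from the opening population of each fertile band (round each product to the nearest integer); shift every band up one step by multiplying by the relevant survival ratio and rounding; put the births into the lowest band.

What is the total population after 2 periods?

After projecting period 1:
Births: 18900 × 0.397 = 7503  |  9400 × 0.3 = 2820 → 10323
15–29: 12200 × 0.957 = 11675
30–44: 18900 × 0.952 = 17993
45–59: 9400 × 0.958 = 9005
60–74: 2100 × 0.92 = 1932
75+: 12800 × 0.937 + 2900 × 0.573 = 11994 + 1662 = 13656
Giving 10323 / 11675 / 17993 / 9005 / 1932 / 13656.
After projecting period 2:
Births: 11675 × 0.397 = 4635  |  17993 × 0.3 = 5398 → 10033
15–29: 10323 × 0.957 = 9879
30–44: 11675 × 0.952 = 11115
45–59: 17993 × 0.958 = 17237
60–74: 9005 × 0.92 = 8285
75+: 1932 × 0.937 + 13656 × 0.573 = 1810 + 7825 = 9635
Giving 10033 / 9879 / 11115 / 17237 / 8285 / 9635.
Total after period 2: 10033 + 9879 + 11115 + 17237 + 8285 + 9635 = 66184

66184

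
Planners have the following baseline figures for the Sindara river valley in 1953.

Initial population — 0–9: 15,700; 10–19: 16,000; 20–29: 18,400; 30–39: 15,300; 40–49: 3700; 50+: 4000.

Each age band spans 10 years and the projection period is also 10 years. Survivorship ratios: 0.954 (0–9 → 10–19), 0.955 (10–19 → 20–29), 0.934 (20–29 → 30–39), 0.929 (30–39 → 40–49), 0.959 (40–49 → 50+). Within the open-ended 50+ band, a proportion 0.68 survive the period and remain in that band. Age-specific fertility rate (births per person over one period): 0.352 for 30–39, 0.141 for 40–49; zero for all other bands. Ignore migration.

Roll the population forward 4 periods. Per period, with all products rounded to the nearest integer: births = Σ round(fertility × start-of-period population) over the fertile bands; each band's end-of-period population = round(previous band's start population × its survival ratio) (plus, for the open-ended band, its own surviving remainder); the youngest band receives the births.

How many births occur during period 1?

5908

Period 1.
Births: 15300 × 0.352 = 5386  |  3700 × 0.141 = 522 ⇒ total 5908
10–19: 15700 × 0.954 = 14978
20–29: 16000 × 0.955 = 15280
30–39: 18400 × 0.934 = 17186
40–49: 15300 × 0.929 = 14214
50+: 3700 × 0.959 + 4000 × 0.68 = 3548 + 2720 = 6268
Population now: 0–9=5908, 10–19=14978, 20–29=15280, 30–39=17186, 40–49=14214, 50+=6268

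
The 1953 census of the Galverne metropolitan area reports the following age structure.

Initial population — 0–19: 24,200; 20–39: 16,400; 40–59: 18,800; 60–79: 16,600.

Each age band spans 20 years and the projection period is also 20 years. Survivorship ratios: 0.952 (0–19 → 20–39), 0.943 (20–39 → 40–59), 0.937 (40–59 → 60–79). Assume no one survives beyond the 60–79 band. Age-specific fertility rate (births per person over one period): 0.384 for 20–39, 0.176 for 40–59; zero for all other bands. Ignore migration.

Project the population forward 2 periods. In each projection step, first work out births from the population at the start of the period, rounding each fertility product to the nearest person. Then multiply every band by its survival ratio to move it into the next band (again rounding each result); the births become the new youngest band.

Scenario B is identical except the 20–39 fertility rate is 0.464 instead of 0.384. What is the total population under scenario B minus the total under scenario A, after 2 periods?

3092

— Period 1 —
Births: 16400 × 0.384 = 6298, 18800 × 0.176 = 3309 → 9607
20–39: 24200 × 0.952 = 23038
40–59: 16400 × 0.943 = 15465
60–79: 18800 × 0.937 = 17616
End of period: [9607, 23038, 15465, 17616]
— Period 2 —
Births: 23038 × 0.384 = 8847, 15465 × 0.176 = 2722 → 11569
20–39: 9607 × 0.952 = 9146
40–59: 23038 × 0.943 = 21725
60–79: 15465 × 0.937 = 14491
End of period: [11569, 9146, 21725, 14491]
Scenario A total after 2 periods: 56931
Scenario B projection —
— Period 1 —
Births: 16400 × 0.464 = 7610, 18800 × 0.176 = 3309 → 10919
20–39: 24200 × 0.952 = 23038
40–59: 16400 × 0.943 = 15465
60–79: 18800 × 0.937 = 17616
End of period: [10919, 23038, 15465, 17616]
— Period 2 —
Births: 23038 × 0.464 = 10690, 15465 × 0.176 = 2722 → 13412
20–39: 10919 × 0.952 = 10395
40–59: 23038 × 0.943 = 21725
60–79: 15465 × 0.937 = 14491
End of period: [13412, 10395, 21725, 14491]
Scenario B total after 2 periods: 60023
Difference B − A = 60023 − 56931 = 3092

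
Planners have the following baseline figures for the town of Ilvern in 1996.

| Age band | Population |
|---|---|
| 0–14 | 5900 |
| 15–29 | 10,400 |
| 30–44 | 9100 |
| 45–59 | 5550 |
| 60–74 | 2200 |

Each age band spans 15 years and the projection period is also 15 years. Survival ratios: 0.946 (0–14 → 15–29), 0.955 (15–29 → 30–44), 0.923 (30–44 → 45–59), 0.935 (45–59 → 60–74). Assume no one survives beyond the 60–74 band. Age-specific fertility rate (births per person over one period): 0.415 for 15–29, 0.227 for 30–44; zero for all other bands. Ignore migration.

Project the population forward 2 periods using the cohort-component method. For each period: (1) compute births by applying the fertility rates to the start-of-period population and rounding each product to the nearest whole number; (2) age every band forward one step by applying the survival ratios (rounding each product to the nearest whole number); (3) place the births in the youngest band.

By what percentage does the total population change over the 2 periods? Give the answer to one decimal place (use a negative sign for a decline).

-0.6

Numbering the bands 1..5 from youngest to oldest:
Period 1:
Births: 10400 × 0.415 = 4316 ; 9100 × 0.227 = 2066 → 6382
Band 2: 5900 × 0.946 = 5581
Band 3: 10400 × 0.955 = 9932
Band 4: 9100 × 0.923 = 8399
Band 5: 5550 × 0.935 = 5189
→ [6382, 5581, 9932, 8399, 5189]
Period 2:
Births: 5581 × 0.415 = 2316 ; 9932 × 0.227 = 2255 → 4571
Band 2: 6382 × 0.946 = 6037
Band 3: 5581 × 0.955 = 5330
Band 4: 9932 × 0.923 = 9167
Band 5: 8399 × 0.935 = 7853
→ [4571, 6037, 5330, 9167, 7853]
Total: 33150 → 32958; change = -192; percentage change = -0.6%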